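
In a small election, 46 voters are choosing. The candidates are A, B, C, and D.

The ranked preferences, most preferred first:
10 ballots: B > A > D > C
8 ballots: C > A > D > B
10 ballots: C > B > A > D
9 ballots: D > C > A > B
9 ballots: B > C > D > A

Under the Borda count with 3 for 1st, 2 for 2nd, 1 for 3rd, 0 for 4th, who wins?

C

A: 10×2 + 8×2 + 10×1 + 9×1 + 9×0 = 55
B: 10×3 + 8×0 + 10×2 + 9×0 + 9×3 = 77
C: 10×0 + 8×3 + 10×3 + 9×2 + 9×2 = 90
D: 10×1 + 8×1 + 10×0 + 9×3 + 9×1 = 54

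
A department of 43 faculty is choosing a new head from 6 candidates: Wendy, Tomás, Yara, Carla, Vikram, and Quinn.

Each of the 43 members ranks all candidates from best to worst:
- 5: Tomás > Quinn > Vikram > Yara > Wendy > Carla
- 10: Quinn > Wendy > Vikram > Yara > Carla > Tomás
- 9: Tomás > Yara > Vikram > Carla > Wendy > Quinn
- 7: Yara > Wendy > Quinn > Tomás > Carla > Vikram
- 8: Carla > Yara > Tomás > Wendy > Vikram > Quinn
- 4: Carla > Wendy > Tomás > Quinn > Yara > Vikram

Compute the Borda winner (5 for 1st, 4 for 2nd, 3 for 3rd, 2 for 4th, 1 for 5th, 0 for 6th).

Yara

Wendy: 5×1 + 10×4 + 9×1 + 7×4 + 8×2 + 4×4 = 114
Tomás: 5×5 + 10×0 + 9×5 + 7×2 + 8×3 + 4×3 = 120
Yara: 5×2 + 10×2 + 9×4 + 7×5 + 8×4 + 4×1 = 137
Carla: 5×0 + 10×1 + 9×2 + 7×1 + 8×5 + 4×5 = 95
Vikram: 5×3 + 10×3 + 9×3 + 7×0 + 8×1 + 4×0 = 80
Quinn: 5×4 + 10×5 + 9×0 + 7×3 + 8×0 + 4×2 = 99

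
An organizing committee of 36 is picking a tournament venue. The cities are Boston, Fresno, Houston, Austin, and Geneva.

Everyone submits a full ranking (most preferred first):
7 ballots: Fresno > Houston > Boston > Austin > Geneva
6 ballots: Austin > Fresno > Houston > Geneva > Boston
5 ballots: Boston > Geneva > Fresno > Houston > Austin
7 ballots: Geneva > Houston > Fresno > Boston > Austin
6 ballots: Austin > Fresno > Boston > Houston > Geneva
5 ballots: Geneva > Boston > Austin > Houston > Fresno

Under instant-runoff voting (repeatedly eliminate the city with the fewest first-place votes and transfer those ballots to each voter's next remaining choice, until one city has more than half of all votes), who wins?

Round 1: Boston 5, Fresno 7, Houston 0, Austin 12, Geneva 12. Houston eliminated.
Round 2: Boston 5, Fresno 7, Austin 12, Geneva 12. Boston eliminated.
Round 3: Fresno 7, Austin 12, Geneva 17. Fresno eliminated.
Round 4: Austin 19, Geneva 17. Austin has a majority (≥19).

Austin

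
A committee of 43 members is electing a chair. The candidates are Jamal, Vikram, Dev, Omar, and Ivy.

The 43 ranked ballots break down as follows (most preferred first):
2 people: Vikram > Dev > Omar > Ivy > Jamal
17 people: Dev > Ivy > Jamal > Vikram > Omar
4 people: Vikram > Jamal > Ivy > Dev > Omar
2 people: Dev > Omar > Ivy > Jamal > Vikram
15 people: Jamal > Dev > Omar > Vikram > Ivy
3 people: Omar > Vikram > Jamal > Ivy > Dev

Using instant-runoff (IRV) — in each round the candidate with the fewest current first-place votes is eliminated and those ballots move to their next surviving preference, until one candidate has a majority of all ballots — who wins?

Jamal

Round 1: Jamal 15, Vikram 6, Dev 19, Omar 3, Ivy 0. Ivy eliminated.
Round 2: Jamal 15, Vikram 6, Dev 19, Omar 3. Omar eliminated.
Round 3: Jamal 15, Vikram 9, Dev 19. Vikram eliminated.
Round 4: Jamal 22, Dev 21. Jamal has a majority (≥22).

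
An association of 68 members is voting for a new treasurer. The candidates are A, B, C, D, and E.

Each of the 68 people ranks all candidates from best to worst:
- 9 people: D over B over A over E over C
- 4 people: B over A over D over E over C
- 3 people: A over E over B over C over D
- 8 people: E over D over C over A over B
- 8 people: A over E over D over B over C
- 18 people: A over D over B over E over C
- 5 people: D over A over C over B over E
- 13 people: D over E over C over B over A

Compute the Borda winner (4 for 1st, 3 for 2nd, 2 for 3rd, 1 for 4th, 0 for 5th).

D

A: 9×2 + 4×3 + 3×4 + 8×1 + 8×4 + 18×4 + 5×3 + 13×0 = 169
B: 9×3 + 4×4 + 3×2 + 8×0 + 8×1 + 18×2 + 5×1 + 13×1 = 111
C: 9×0 + 4×0 + 3×1 + 8×2 + 8×0 + 18×0 + 5×2 + 13×2 = 55
D: 9×4 + 4×2 + 3×0 + 8×3 + 8×2 + 18×3 + 5×4 + 13×4 = 210
E: 9×1 + 4×1 + 3×3 + 8×4 + 8×3 + 18×1 + 5×0 + 13×3 = 135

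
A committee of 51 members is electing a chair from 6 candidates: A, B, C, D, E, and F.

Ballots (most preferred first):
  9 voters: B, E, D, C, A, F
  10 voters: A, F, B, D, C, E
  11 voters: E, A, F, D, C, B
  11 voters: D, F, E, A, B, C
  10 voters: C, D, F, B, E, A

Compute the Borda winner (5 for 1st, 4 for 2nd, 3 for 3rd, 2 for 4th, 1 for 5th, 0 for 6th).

A: 9×1 + 10×5 + 11×4 + 11×2 + 10×0 = 125
B: 9×5 + 10×3 + 11×0 + 11×1 + 10×2 = 106
C: 9×2 + 10×1 + 11×1 + 11×0 + 10×5 = 89
D: 9×3 + 10×2 + 11×2 + 11×5 + 10×4 = 164
E: 9×4 + 10×0 + 11×5 + 11×3 + 10×1 = 134
F: 9×0 + 10×4 + 11×3 + 11×4 + 10×3 = 147

D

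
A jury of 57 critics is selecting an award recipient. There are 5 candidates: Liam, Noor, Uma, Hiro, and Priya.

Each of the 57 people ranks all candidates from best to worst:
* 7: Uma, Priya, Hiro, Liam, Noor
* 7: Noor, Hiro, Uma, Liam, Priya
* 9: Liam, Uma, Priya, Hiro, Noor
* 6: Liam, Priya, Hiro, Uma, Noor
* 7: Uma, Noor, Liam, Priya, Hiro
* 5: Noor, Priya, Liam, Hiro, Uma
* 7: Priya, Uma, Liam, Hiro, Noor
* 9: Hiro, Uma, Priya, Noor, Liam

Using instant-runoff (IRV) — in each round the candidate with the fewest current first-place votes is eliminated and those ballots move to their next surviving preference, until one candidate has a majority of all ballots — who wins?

Uma

Round 1: Liam 15, Noor 12, Uma 14, Hiro 9, Priya 7. Priya eliminated.
Round 2: Liam 15, Noor 12, Uma 21, Hiro 9. Hiro eliminated.
Round 3: Liam 15, Noor 12, Uma 30. Uma has a majority (≥29).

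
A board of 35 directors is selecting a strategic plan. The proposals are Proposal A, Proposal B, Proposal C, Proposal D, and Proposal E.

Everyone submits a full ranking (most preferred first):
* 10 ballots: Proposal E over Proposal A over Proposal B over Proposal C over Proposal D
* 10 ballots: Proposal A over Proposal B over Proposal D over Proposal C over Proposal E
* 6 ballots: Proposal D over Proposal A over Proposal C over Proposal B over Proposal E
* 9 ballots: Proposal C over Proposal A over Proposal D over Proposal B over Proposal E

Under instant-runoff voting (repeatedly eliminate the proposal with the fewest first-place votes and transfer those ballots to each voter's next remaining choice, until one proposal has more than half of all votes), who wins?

Proposal A

Round 1: Proposal A 10, Proposal B 0, Proposal C 9, Proposal D 6, Proposal E 10. Proposal B eliminated.
Round 2: Proposal A 10, Proposal C 9, Proposal D 6, Proposal E 10. Proposal D eliminated.
Round 3: Proposal A 16, Proposal C 9, Proposal E 10. Proposal C eliminated.
Round 4: Proposal A 25, Proposal E 10. Proposal A has a majority (≥18).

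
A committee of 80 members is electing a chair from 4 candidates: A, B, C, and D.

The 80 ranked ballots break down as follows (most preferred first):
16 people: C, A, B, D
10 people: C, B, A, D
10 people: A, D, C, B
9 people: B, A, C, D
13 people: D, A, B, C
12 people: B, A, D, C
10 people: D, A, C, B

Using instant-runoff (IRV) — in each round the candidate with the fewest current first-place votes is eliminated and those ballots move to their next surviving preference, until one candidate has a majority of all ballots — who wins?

Round 1: A 10, B 21, C 26, D 23. A eliminated.
Round 2: B 21, C 26, D 33. B eliminated.
Round 3: C 35, D 45. D has a majority (≥41).

D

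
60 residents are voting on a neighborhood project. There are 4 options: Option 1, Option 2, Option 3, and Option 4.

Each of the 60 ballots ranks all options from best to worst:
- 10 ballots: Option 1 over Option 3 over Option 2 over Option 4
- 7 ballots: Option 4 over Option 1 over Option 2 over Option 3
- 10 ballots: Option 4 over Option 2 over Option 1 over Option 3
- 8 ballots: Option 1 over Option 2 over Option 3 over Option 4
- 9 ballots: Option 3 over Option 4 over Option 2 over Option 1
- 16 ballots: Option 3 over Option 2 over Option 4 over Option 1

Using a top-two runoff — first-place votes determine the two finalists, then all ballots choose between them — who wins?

Option 1

Round 1 first-place votes: Option 1 18, Option 2 0, Option 3 25, Option 4 17. Option 3 and Option 1 advance.
Runoff: Option 3 is ranked above Option 1 on 25 ballots, Option 1 above Option 3 on 35.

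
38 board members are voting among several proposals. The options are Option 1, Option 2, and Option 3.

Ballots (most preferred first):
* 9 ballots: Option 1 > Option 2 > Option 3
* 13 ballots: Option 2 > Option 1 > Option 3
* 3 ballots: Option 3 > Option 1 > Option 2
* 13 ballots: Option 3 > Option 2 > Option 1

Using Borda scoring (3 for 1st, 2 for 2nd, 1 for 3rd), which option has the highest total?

Option 1: 9×3 + 13×2 + 3×2 + 13×1 = 72
Option 2: 9×2 + 13×3 + 3×1 + 13×2 = 86
Option 3: 9×1 + 13×1 + 3×3 + 13×3 = 70

Option 2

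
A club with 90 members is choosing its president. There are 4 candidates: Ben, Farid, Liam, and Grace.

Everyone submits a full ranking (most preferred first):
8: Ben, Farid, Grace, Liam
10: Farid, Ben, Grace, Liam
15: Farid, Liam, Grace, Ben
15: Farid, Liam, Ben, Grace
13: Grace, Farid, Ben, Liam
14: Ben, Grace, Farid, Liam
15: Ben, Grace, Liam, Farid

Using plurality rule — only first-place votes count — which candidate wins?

Farid

First-place votes: Ben 37, Farid 40, Liam 0, Grace 13.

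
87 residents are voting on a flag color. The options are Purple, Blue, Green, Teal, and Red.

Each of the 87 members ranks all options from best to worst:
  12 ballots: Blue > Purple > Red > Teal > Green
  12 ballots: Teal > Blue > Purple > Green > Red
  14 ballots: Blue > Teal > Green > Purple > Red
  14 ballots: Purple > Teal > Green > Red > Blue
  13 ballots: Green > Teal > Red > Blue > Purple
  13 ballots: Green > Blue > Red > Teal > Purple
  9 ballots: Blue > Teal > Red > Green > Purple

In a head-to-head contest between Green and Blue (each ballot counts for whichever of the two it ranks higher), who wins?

Green is ranked above Blue on 40 ballots; Blue above Green on 47.

Blue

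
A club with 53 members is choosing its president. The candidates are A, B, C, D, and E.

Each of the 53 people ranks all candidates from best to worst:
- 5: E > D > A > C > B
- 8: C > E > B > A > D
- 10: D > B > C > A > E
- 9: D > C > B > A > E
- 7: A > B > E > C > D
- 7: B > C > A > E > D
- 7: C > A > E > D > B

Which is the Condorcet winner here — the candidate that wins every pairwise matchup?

C vs A: 41–12
C vs B: 29–24
C vs D: 29–24
C vs E: 41–12
C beats every other candidate.

C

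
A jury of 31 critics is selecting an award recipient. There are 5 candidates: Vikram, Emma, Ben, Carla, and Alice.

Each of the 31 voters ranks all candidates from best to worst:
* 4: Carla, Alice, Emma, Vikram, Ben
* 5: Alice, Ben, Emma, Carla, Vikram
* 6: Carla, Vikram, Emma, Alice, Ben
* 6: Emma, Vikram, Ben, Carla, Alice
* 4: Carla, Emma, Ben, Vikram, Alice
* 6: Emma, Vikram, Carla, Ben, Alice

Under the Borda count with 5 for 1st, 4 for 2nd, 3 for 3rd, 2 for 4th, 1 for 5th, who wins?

Vikram: 4×2 + 5×1 + 6×4 + 6×4 + 4×2 + 6×4 = 93
Emma: 4×3 + 5×3 + 6×3 + 6×5 + 4×4 + 6×5 = 121
Ben: 4×1 + 5×4 + 6×1 + 6×3 + 4×3 + 6×2 = 72
Carla: 4×5 + 5×2 + 6×5 + 6×2 + 4×5 + 6×3 = 110
Alice: 4×4 + 5×5 + 6×2 + 6×1 + 4×1 + 6×1 = 69

Emma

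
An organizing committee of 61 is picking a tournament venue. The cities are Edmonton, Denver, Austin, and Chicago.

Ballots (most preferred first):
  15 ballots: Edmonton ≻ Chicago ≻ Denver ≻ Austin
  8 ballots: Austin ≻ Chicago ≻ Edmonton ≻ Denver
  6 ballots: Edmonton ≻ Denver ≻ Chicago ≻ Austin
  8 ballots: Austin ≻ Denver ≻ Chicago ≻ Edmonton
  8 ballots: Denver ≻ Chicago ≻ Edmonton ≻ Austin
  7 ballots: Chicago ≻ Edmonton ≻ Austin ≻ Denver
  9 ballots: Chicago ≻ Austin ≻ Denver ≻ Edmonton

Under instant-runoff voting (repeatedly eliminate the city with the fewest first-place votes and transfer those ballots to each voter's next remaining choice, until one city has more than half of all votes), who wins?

Round 1: Edmonton 21, Denver 8, Austin 16, Chicago 16. Denver eliminated.
Round 2: Edmonton 21, Austin 16, Chicago 24. Austin eliminated.
Round 3: Edmonton 21, Chicago 40. Chicago has a majority (≥31).

Chicago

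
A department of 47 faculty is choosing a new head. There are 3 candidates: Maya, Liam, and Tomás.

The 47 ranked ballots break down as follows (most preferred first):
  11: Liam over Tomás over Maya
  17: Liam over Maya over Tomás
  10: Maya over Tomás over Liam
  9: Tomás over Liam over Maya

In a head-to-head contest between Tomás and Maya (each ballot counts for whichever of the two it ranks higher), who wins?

Maya

Tomás is ranked above Maya on 20 ballots; Maya above Tomás on 27.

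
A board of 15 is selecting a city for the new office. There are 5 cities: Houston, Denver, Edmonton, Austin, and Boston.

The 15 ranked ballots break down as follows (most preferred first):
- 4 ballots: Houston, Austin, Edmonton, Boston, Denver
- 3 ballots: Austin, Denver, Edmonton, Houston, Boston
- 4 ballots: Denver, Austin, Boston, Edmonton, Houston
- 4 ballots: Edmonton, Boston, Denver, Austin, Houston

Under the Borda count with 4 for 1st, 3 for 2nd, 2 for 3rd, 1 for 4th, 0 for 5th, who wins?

Austin

Houston: 4×4 + 3×1 + 4×0 + 4×0 = 19
Denver: 4×0 + 3×3 + 4×4 + 4×2 = 33
Edmonton: 4×2 + 3×2 + 4×1 + 4×4 = 34
Austin: 4×3 + 3×4 + 4×3 + 4×1 = 40
Boston: 4×1 + 3×0 + 4×2 + 4×3 = 24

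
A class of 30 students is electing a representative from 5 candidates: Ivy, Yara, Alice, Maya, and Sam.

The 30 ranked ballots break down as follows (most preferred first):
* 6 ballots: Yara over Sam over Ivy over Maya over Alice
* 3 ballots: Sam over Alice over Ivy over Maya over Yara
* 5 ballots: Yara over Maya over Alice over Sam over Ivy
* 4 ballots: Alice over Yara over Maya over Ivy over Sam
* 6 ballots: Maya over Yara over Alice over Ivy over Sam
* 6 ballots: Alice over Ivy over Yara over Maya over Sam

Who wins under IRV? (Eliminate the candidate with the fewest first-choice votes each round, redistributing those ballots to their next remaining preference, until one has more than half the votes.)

Yara

Round 1: Ivy 0, Yara 11, Alice 10, Maya 6, Sam 3. Ivy eliminated.
Round 2: Yara 11, Alice 10, Maya 6, Sam 3. Sam eliminated.
Round 3: Yara 11, Alice 13, Maya 6. Maya eliminated.
Round 4: Yara 17, Alice 13. Yara has a majority (≥16).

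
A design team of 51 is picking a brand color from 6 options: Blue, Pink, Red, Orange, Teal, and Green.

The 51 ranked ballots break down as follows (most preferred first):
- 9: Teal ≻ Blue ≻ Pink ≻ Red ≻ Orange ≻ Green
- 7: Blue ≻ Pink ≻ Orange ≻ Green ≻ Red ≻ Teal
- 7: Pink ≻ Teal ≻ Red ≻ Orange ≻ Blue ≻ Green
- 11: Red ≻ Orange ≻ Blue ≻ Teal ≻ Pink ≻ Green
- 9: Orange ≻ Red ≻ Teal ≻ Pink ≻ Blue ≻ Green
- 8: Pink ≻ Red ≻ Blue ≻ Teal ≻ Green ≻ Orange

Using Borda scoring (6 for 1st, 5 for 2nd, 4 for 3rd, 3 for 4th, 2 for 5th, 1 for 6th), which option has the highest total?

Blue: 9×5 + 7×6 + 7×2 + 11×4 + 9×2 + 8×4 = 195
Pink: 9×4 + 7×5 + 7×6 + 11×2 + 9×3 + 8×6 = 210
Red: 9×3 + 7×2 + 7×4 + 11×6 + 9×5 + 8×5 = 220
Orange: 9×2 + 7×4 + 7×3 + 11×5 + 9×6 + 8×1 = 184
Teal: 9×6 + 7×1 + 7×5 + 11×3 + 9×4 + 8×3 = 189
Green: 9×1 + 7×3 + 7×1 + 11×1 + 9×1 + 8×2 = 73

Red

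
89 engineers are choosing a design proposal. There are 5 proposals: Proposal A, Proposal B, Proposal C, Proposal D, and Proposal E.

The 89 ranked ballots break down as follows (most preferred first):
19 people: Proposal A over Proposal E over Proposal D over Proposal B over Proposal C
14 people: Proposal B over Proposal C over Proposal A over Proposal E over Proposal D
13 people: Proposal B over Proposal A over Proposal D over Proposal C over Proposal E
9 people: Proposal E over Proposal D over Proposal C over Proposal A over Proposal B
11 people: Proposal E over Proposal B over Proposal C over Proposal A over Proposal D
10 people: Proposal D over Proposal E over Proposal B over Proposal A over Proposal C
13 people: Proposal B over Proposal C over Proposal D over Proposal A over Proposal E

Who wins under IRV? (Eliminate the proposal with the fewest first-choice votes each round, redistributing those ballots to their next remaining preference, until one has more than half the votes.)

Proposal E

Round 1: Proposal A 19, Proposal B 40, Proposal C 0, Proposal D 10, Proposal E 20. Proposal C eliminated.
Round 2: Proposal A 19, Proposal B 40, Proposal D 10, Proposal E 20. Proposal D eliminated.
Round 3: Proposal A 19, Proposal B 40, Proposal E 30. Proposal A eliminated.
Round 4: Proposal B 40, Proposal E 49. Proposal E has a majority (≥45).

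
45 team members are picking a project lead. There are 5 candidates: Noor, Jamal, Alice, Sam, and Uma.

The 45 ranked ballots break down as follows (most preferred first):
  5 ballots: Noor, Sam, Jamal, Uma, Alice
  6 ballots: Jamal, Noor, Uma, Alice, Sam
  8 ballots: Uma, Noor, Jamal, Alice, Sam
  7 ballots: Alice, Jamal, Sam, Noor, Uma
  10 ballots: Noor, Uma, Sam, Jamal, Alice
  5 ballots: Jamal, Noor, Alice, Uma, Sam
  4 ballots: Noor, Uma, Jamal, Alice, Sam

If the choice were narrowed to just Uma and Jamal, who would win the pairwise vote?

Jamal

Uma is ranked above Jamal on 22 ballots; Jamal above Uma on 23.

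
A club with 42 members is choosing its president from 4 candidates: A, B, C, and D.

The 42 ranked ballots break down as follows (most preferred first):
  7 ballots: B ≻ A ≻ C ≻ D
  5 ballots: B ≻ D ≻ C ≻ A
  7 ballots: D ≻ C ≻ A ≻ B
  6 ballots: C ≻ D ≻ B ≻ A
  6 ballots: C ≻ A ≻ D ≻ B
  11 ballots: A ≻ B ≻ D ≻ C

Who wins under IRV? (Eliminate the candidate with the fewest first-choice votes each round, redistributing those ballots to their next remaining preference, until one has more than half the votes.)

Round 1: A 11, B 12, C 12, D 7. D eliminated.
Round 2: A 11, B 12, C 19. A eliminated.
Round 3: B 23, C 19. B has a majority (≥22).

B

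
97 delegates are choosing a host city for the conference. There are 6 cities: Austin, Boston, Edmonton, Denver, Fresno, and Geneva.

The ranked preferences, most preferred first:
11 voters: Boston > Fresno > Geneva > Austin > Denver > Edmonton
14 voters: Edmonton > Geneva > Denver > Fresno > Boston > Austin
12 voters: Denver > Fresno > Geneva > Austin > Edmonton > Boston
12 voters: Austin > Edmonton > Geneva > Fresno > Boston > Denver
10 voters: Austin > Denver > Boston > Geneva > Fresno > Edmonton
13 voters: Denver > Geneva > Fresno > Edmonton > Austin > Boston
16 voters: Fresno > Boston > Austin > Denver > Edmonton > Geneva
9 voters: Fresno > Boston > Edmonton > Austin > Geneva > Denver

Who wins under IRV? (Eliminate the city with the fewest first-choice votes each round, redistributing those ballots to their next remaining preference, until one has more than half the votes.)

Denver

Round 1: Austin 22, Boston 11, Edmonton 14, Denver 25, Fresno 25, Geneva 0. Geneva eliminated.
Round 2: Austin 22, Boston 11, Edmonton 14, Denver 25, Fresno 25. Boston eliminated.
Round 3: Austin 22, Edmonton 14, Denver 25, Fresno 36. Edmonton eliminated.
Round 4: Austin 22, Denver 39, Fresno 36. Austin eliminated.
Round 5: Denver 49, Fresno 48. Denver has a majority (≥49).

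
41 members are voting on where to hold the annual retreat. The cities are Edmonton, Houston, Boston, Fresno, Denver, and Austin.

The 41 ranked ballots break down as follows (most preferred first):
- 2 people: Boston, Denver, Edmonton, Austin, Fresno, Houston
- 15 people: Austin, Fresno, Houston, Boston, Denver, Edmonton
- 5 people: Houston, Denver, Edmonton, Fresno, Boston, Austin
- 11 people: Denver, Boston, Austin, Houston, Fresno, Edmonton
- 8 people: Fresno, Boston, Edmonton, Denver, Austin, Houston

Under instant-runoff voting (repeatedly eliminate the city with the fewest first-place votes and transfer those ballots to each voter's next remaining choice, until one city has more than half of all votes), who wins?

Round 1: Edmonton 0, Houston 5, Boston 2, Fresno 8, Denver 11, Austin 15. Edmonton eliminated.
Round 2: Houston 5, Boston 2, Fresno 8, Denver 11, Austin 15. Boston eliminated.
Round 3: Houston 5, Fresno 8, Denver 13, Austin 15. Houston eliminated.
Round 4: Fresno 8, Denver 18, Austin 15. Fresno eliminated.
Round 5: Denver 26, Austin 15. Denver has a majority (≥21).

Denver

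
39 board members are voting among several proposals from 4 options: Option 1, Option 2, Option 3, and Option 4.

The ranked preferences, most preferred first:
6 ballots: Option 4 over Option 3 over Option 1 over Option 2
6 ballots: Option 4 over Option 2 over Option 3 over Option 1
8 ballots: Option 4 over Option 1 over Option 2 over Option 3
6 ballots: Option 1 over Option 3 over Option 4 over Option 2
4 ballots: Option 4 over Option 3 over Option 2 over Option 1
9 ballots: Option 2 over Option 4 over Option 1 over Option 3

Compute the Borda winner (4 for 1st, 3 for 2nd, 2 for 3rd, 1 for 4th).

Option 1: 6×2 + 6×1 + 8×3 + 6×4 + 4×1 + 9×2 = 88
Option 2: 6×1 + 6×3 + 8×2 + 6×1 + 4×2 + 9×4 = 90
Option 3: 6×3 + 6×2 + 8×1 + 6×3 + 4×3 + 9×1 = 77
Option 4: 6×4 + 6×4 + 8×4 + 6×2 + 4×4 + 9×3 = 135

Option 4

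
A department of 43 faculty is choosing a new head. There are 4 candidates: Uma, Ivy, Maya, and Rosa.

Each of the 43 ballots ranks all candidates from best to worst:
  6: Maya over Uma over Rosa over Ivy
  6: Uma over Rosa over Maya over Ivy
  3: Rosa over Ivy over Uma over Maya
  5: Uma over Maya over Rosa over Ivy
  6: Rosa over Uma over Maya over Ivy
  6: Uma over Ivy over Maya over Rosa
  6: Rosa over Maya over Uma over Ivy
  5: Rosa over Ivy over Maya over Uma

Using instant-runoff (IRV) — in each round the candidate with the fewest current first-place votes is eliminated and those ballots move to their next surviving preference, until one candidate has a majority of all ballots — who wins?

Round 1: Uma 17, Ivy 0, Maya 6, Rosa 20. Ivy eliminated.
Round 2: Uma 17, Maya 6, Rosa 20. Maya eliminated.
Round 3: Uma 23, Rosa 20. Uma has a majority (≥22).

Uma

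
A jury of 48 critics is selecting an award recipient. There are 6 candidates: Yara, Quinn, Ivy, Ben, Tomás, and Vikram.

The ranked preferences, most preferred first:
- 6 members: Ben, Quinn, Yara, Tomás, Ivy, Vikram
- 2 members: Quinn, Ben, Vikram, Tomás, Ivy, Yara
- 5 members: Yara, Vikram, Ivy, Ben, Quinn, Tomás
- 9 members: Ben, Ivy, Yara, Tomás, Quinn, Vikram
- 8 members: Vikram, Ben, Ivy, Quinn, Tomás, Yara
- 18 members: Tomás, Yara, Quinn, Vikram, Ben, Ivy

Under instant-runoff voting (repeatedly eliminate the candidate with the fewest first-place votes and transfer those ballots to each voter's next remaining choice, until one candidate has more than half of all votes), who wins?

Round 1: Yara 5, Quinn 2, Ivy 0, Ben 15, Tomás 18, Vikram 8. Ivy eliminated.
Round 2: Yara 5, Quinn 2, Ben 15, Tomás 18, Vikram 8. Quinn eliminated.
Round 3: Yara 5, Ben 17, Tomás 18, Vikram 8. Yara eliminated.
Round 4: Ben 17, Tomás 18, Vikram 13. Vikram eliminated.
Round 5: Ben 30, Tomás 18. Ben has a majority (≥25).

Ben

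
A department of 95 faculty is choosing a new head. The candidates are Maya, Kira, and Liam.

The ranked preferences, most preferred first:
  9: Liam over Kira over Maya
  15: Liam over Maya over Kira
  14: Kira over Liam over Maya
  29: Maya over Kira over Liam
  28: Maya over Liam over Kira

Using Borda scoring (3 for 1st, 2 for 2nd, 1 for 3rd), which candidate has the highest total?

Maya: 9×1 + 15×2 + 14×1 + 29×3 + 28×3 = 224
Kira: 9×2 + 15×1 + 14×3 + 29×2 + 28×1 = 161
Liam: 9×3 + 15×3 + 14×2 + 29×1 + 28×2 = 185

Maya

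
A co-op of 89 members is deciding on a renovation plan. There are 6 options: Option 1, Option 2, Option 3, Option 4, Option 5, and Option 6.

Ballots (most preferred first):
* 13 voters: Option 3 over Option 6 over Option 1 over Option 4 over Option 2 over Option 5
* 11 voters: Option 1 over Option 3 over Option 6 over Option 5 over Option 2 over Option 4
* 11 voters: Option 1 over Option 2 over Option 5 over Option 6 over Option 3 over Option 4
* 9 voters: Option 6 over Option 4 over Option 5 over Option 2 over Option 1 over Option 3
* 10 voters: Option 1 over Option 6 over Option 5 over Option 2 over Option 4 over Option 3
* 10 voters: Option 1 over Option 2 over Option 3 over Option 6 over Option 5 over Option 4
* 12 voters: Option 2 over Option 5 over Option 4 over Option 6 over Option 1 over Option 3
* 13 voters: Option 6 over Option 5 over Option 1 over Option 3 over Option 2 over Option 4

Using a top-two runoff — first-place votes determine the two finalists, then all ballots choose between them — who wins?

Option 6

Round 1 first-place votes: Option 1 42, Option 2 12, Option 3 13, Option 4 0, Option 5 0, Option 6 22. Option 1 and Option 6 advance.
Runoff: Option 1 is ranked above Option 6 on 42 ballots, Option 6 above Option 1 on 47.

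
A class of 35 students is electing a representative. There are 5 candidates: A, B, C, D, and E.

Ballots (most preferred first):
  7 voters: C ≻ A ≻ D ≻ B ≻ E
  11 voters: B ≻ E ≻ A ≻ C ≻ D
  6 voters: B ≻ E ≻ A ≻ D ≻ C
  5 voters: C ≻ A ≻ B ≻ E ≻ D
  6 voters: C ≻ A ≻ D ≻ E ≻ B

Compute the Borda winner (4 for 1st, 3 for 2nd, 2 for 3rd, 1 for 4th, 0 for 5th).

A

A: 7×3 + 11×2 + 6×2 + 5×3 + 6×3 = 88
B: 7×1 + 11×4 + 6×4 + 5×2 + 6×0 = 85
C: 7×4 + 11×1 + 6×0 + 5×4 + 6×4 = 83
D: 7×2 + 11×0 + 6×1 + 5×0 + 6×2 = 32
E: 7×0 + 11×3 + 6×3 + 5×1 + 6×1 = 62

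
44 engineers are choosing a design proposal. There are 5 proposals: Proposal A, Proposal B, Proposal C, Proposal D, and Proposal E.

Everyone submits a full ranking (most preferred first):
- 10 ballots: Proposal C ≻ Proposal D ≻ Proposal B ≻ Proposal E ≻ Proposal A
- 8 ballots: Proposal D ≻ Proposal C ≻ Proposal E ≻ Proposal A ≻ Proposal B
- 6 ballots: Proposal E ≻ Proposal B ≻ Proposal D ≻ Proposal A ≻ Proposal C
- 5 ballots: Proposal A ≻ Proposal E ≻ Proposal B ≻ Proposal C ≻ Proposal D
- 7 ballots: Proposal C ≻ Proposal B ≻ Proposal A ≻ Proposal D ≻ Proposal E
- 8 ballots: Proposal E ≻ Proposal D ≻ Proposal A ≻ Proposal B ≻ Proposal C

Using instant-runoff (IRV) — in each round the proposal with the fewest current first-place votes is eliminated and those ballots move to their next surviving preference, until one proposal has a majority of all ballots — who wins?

Proposal C

Round 1: Proposal A 5, Proposal B 0, Proposal C 17, Proposal D 8, Proposal E 14. Proposal B eliminated.
Round 2: Proposal A 5, Proposal C 17, Proposal D 8, Proposal E 14. Proposal A eliminated.
Round 3: Proposal C 17, Proposal D 8, Proposal E 19. Proposal D eliminated.
Round 4: Proposal C 25, Proposal E 19. Proposal C has a majority (≥23).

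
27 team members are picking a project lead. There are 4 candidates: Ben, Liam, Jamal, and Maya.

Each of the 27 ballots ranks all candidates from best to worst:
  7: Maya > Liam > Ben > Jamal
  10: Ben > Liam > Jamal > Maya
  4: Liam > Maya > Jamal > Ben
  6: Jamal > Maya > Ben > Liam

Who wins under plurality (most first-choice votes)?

Ben

First-place votes: Ben 10, Liam 4, Jamal 6, Maya 7.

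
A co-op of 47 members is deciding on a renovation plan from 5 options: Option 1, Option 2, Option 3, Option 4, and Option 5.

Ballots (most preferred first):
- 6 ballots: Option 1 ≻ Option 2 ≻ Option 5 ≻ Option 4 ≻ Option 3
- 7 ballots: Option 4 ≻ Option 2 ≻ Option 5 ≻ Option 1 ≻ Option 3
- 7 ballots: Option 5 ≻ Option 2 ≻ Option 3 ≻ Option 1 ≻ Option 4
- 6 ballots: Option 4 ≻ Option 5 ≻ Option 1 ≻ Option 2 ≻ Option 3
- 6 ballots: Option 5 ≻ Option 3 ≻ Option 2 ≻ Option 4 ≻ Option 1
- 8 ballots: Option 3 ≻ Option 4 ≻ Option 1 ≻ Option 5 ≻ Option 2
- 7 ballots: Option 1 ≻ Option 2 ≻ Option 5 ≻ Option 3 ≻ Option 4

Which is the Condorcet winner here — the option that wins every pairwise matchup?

Option 5

Option 5 vs Option 1: 26–21
Option 5 vs Option 2: 27–20
Option 5 vs Option 3: 39–8
Option 5 vs Option 4: 26–21
Option 5 beats every other option.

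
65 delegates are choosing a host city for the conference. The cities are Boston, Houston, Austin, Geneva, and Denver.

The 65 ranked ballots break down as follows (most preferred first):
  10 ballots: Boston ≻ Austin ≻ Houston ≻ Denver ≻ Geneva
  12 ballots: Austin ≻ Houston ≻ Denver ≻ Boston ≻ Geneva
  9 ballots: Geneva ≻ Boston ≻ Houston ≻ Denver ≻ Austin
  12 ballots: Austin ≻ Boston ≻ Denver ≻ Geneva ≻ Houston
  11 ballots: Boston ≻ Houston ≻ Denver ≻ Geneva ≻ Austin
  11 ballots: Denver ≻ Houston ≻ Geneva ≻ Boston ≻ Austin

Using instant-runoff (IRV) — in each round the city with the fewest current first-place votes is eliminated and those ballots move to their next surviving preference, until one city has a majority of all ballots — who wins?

Round 1: Boston 21, Houston 0, Austin 24, Geneva 9, Denver 11. Houston eliminated.
Round 2: Boston 21, Austin 24, Geneva 9, Denver 11. Geneva eliminated.
Round 3: Boston 30, Austin 24, Denver 11. Denver eliminated.
Round 4: Boston 41, Austin 24. Boston has a majority (≥33).

Boston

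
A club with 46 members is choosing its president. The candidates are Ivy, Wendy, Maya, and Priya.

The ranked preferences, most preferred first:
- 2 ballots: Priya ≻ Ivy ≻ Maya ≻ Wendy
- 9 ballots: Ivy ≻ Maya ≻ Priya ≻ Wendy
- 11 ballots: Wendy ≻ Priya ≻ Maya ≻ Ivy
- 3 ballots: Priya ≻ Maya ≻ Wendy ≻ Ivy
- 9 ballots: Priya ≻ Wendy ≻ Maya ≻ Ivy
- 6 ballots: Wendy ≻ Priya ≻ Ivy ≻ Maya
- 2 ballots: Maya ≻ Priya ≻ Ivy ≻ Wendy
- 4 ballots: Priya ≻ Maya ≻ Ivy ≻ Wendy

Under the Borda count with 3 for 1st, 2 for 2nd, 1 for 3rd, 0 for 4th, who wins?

Ivy: 2×2 + 9×3 + 11×0 + 3×0 + 9×0 + 6×1 + 2×1 + 4×1 = 43
Wendy: 2×0 + 9×0 + 11×3 + 3×1 + 9×2 + 6×3 + 2×0 + 4×0 = 72
Maya: 2×1 + 9×2 + 11×1 + 3×2 + 9×1 + 6×0 + 2×3 + 4×2 = 60
Priya: 2×3 + 9×1 + 11×2 + 3×3 + 9×3 + 6×2 + 2×2 + 4×3 = 101

Priya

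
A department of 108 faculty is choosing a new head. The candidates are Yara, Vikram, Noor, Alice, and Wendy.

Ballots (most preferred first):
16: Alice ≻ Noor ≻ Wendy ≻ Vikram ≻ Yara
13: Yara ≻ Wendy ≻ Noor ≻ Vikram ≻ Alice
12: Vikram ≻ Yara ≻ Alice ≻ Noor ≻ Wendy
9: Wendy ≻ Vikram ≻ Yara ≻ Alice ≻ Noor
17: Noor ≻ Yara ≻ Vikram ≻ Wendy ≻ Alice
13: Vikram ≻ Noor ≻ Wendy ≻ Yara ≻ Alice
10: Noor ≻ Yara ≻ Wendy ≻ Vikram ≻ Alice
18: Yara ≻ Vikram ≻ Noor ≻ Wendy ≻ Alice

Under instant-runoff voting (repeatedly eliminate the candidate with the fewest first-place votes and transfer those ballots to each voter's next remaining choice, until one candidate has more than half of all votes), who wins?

Noor

Round 1: Yara 31, Vikram 25, Noor 27, Alice 16, Wendy 9. Wendy eliminated.
Round 2: Yara 31, Vikram 34, Noor 27, Alice 16. Alice eliminated.
Round 3: Yara 31, Vikram 34, Noor 43. Yara eliminated.
Round 4: Vikram 52, Noor 56. Noor has a majority (≥55).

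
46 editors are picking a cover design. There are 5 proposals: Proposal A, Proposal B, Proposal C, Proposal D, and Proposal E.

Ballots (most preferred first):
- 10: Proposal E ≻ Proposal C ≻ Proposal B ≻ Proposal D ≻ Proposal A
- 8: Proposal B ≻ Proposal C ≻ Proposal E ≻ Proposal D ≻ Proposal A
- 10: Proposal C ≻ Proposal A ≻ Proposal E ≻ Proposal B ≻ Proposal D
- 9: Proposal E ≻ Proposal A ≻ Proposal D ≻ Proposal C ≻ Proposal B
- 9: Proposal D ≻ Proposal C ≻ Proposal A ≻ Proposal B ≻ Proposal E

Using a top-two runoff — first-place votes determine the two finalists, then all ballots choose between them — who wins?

Round 1 first-place votes: Proposal A 0, Proposal B 8, Proposal C 10, Proposal D 9, Proposal E 19. Proposal E and Proposal C advance.
Runoff: Proposal E is ranked above Proposal C on 19 ballots, Proposal C above Proposal E on 27.

Proposal C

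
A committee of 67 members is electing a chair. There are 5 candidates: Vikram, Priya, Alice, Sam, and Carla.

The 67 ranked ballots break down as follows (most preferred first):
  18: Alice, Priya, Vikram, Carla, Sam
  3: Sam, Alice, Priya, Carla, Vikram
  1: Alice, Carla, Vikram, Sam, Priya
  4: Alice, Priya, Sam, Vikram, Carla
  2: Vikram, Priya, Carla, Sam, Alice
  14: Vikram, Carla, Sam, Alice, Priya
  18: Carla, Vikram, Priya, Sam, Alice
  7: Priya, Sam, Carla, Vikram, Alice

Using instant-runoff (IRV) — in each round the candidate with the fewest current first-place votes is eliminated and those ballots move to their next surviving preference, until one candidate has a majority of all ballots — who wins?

Carla

Round 1: Vikram 16, Priya 7, Alice 23, Sam 3, Carla 18. Sam eliminated.
Round 2: Vikram 16, Priya 7, Alice 26, Carla 18. Priya eliminated.
Round 3: Vikram 16, Alice 26, Carla 25. Vikram eliminated.
Round 4: Alice 26, Carla 41. Carla has a majority (≥34).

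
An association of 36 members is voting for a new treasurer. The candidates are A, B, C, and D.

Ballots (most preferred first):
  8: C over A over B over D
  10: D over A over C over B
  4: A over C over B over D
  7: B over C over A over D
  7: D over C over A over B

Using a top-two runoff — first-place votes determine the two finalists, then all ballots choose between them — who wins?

Round 1 first-place votes: A 4, B 7, C 8, D 17. D and C advance.
Runoff: D is ranked above C on 17 ballots, C above D on 19.

C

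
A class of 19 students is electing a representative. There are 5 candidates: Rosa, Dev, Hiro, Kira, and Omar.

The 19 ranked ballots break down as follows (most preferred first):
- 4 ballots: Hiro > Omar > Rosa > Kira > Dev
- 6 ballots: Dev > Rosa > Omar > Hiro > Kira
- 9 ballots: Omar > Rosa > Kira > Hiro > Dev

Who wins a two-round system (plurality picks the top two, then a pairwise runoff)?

Round 1 first-place votes: Rosa 0, Dev 6, Hiro 4, Kira 0, Omar 9. Omar and Dev advance.
Runoff: Omar is ranked above Dev on 13 ballots, Dev above Omar on 6.

Omar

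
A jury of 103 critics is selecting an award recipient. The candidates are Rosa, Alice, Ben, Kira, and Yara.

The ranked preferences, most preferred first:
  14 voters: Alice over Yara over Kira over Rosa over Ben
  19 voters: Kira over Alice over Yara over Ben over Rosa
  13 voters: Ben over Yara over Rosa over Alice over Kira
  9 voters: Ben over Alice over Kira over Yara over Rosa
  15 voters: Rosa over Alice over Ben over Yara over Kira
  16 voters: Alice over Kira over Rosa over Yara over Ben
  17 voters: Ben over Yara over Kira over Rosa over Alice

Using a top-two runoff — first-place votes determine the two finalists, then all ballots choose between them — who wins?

Alice

Round 1 first-place votes: Rosa 15, Alice 30, Ben 39, Kira 19, Yara 0. Ben and Alice advance.
Runoff: Ben is ranked above Alice on 39 ballots, Alice above Ben on 64.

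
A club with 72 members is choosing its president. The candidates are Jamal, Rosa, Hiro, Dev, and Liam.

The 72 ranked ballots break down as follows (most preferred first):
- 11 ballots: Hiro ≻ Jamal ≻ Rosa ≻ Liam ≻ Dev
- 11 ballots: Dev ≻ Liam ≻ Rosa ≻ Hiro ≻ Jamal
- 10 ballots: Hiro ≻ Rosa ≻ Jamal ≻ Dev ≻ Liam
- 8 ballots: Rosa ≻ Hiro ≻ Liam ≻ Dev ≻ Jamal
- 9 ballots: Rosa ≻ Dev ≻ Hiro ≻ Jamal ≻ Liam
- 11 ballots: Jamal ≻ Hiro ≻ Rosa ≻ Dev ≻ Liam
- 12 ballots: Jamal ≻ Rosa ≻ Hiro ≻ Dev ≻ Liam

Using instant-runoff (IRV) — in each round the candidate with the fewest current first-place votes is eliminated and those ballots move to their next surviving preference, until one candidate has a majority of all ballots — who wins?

Round 1: Jamal 23, Rosa 17, Hiro 21, Dev 11, Liam 0. Liam eliminated.
Round 2: Jamal 23, Rosa 17, Hiro 21, Dev 11. Dev eliminated.
Round 3: Jamal 23, Rosa 28, Hiro 21. Hiro eliminated.
Round 4: Jamal 34, Rosa 38. Rosa has a majority (≥37).

Rosa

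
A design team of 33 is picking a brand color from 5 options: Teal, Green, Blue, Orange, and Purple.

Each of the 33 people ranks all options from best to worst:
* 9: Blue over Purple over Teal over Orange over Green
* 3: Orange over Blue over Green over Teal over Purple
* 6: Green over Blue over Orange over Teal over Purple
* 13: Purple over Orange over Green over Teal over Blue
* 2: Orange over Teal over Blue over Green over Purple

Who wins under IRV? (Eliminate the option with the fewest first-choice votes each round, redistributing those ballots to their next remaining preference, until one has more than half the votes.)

Round 1: Teal 0, Green 6, Blue 9, Orange 5, Purple 13. Teal eliminated.
Round 2: Green 6, Blue 9, Orange 5, Purple 13. Orange eliminated.
Round 3: Green 6, Blue 14, Purple 13. Green eliminated.
Round 4: Blue 20, Purple 13. Blue has a majority (≥17).

Blue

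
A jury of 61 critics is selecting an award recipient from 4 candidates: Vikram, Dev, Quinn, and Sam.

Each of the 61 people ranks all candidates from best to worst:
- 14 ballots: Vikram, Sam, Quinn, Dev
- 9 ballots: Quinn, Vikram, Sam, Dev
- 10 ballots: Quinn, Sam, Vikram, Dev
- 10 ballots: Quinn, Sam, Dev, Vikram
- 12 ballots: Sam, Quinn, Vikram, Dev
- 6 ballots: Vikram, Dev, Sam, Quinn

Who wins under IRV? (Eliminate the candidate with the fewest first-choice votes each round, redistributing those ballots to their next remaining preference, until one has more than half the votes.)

Quinn

Round 1: Vikram 20, Dev 0, Quinn 29, Sam 12. Dev eliminated.
Round 2: Vikram 20, Quinn 29, Sam 12. Sam eliminated.
Round 3: Vikram 20, Quinn 41. Quinn has a majority (≥31).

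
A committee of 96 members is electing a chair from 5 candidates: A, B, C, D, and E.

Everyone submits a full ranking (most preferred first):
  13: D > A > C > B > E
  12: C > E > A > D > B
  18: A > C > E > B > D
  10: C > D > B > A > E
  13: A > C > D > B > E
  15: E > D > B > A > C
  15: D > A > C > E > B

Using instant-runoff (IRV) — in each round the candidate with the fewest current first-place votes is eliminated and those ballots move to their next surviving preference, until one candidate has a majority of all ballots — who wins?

Round 1: A 31, B 0, C 22, D 28, E 15. B eliminated.
Round 2: A 31, C 22, D 28, E 15. E eliminated.
Round 3: A 31, C 22, D 43. C eliminated.
Round 4: A 43, D 53. D has a majority (≥49).

D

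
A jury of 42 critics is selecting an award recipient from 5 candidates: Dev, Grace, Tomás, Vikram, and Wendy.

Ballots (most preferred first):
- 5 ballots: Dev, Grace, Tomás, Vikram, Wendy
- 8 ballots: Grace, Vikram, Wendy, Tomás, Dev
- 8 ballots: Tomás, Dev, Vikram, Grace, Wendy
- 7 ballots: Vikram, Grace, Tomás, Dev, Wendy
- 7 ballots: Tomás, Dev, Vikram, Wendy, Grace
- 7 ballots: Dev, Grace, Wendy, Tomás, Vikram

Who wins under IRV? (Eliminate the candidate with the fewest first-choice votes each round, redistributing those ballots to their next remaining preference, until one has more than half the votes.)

Grace

Round 1: Dev 12, Grace 8, Tomás 15, Vikram 7, Wendy 0. Wendy eliminated.
Round 2: Dev 12, Grace 8, Tomás 15, Vikram 7. Vikram eliminated.
Round 3: Dev 12, Grace 15, Tomás 15. Dev eliminated.
Round 4: Grace 27, Tomás 15. Grace has a majority (≥22).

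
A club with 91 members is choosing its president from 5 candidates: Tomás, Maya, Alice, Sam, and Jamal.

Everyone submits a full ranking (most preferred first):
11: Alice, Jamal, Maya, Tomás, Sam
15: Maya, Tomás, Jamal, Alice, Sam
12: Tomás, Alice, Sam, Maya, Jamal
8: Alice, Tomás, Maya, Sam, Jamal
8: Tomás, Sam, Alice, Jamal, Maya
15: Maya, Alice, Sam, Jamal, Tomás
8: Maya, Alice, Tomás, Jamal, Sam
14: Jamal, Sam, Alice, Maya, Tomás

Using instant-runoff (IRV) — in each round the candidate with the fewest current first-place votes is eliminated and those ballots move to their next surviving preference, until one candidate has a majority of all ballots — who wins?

Alice

Round 1: Tomás 20, Maya 38, Alice 19, Sam 0, Jamal 14. Sam eliminated.
Round 2: Tomás 20, Maya 38, Alice 19, Jamal 14. Jamal eliminated.
Round 3: Tomás 20, Maya 38, Alice 33. Tomás eliminated.
Round 4: Maya 38, Alice 53. Alice has a majority (≥46).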